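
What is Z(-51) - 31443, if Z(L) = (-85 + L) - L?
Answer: -31528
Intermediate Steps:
Z(L) = -85
Z(-51) - 31443 = -85 - 31443 = -31528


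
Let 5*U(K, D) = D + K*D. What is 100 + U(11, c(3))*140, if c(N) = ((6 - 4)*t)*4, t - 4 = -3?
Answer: 2788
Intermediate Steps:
t = 1 (t = 4 - 3 = 1)
c(N) = 8 (c(N) = ((6 - 4)*1)*4 = (2*1)*4 = 2*4 = 8)
U(K, D) = D/5 + D*K/5 (U(K, D) = (D + K*D)/5 = (D + D*K)/5 = D/5 + D*K/5)
100 + U(11, c(3))*140 = 100 + ((1/5)*8*(1 + 11))*140 = 100 + ((1/5)*8*12)*140 = 100 + (96/5)*140 = 100 + 2688 = 2788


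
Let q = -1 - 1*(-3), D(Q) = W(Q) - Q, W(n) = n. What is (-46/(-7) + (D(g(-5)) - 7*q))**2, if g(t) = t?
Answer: 2704/49 ≈ 55.184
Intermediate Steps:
D(Q) = 0 (D(Q) = Q - Q = 0)
q = 2 (q = -1 + 3 = 2)
(-46/(-7) + (D(g(-5)) - 7*q))**2 = (-46/(-7) + (0 - 7*2))**2 = (-46*(-1/7) + (0 - 14))**2 = (46/7 - 14)**2 = (-52/7)**2 = 2704/49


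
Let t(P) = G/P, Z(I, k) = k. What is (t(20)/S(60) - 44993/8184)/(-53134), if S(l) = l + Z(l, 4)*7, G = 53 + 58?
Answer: 80867/790633920 ≈ 0.00010228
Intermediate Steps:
G = 111
t(P) = 111/P
S(l) = 28 + l (S(l) = l + 4*7 = l + 28 = 28 + l)
(t(20)/S(60) - 44993/8184)/(-53134) = ((111/20)/(28 + 60) - 44993/8184)/(-53134) = ((111*(1/20))/88 - 44993*1/8184)*(-1/53134) = ((111/20)*(1/88) - 44993/8184)*(-1/53134) = (111/1760 - 44993/8184)*(-1/53134) = -80867/14880*(-1/53134) = 80867/790633920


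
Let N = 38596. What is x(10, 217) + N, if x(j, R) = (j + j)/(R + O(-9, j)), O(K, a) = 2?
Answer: 8452544/219 ≈ 38596.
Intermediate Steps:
x(j, R) = 2*j/(2 + R) (x(j, R) = (j + j)/(R + 2) = (2*j)/(2 + R) = 2*j/(2 + R))
x(10, 217) + N = 2*10/(2 + 217) + 38596 = 2*10/219 + 38596 = 2*10*(1/219) + 38596 = 20/219 + 38596 = 8452544/219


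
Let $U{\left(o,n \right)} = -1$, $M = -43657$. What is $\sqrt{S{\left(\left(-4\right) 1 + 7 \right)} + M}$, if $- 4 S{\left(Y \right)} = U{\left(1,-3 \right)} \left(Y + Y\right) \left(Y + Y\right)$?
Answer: $8 i \sqrt{682} \approx 208.92 i$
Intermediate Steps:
$S{\left(Y \right)} = Y^{2}$ ($S{\left(Y \right)} = - \frac{\left(-1\right) \left(Y + Y\right) \left(Y + Y\right)}{4} = - \frac{\left(-1\right) 2 Y 2 Y}{4} = - \frac{\left(-1\right) 4 Y^{2}}{4} = - \frac{\left(-4\right) Y^{2}}{4} = Y^{2}$)
$\sqrt{S{\left(\left(-4\right) 1 + 7 \right)} + M} = \sqrt{\left(\left(-4\right) 1 + 7\right)^{2} - 43657} = \sqrt{\left(-4 + 7\right)^{2} - 43657} = \sqrt{3^{2} - 43657} = \sqrt{9 - 43657} = \sqrt{-43648} = 8 i \sqrt{682}$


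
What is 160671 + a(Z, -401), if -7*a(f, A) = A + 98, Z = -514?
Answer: 1125000/7 ≈ 1.6071e+5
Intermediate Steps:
a(f, A) = -14 - A/7 (a(f, A) = -(A + 98)/7 = -(98 + A)/7 = -14 - A/7)
160671 + a(Z, -401) = 160671 + (-14 - 1/7*(-401)) = 160671 + (-14 + 401/7) = 160671 + 303/7 = 1125000/7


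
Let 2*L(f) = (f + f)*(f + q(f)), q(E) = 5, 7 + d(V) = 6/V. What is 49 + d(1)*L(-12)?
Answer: -35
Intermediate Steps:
d(V) = -7 + 6/V
L(f) = f*(5 + f) (L(f) = ((f + f)*(f + 5))/2 = ((2*f)*(5 + f))/2 = (2*f*(5 + f))/2 = f*(5 + f))
49 + d(1)*L(-12) = 49 + (-7 + 6/1)*(-12*(5 - 12)) = 49 + (-7 + 6*1)*(-12*(-7)) = 49 + (-7 + 6)*84 = 49 - 1*84 = 49 - 84 = -35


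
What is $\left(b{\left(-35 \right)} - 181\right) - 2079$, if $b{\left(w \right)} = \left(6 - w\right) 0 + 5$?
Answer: $-2255$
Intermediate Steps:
$b{\left(w \right)} = 5$ ($b{\left(w \right)} = 0 + 5 = 5$)
$\left(b{\left(-35 \right)} - 181\right) - 2079 = \left(5 - 181\right) - 2079 = -176 - 2079 = -2255$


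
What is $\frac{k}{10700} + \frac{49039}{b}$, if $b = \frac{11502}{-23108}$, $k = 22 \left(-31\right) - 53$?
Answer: $- \frac{1212517582237}{12307140} \approx -98522.0$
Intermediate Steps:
$k = -735$ ($k = -682 - 53 = -735$)
$b = - \frac{5751}{11554}$ ($b = 11502 \left(- \frac{1}{23108}\right) = - \frac{5751}{11554} \approx -0.49775$)
$\frac{k}{10700} + \frac{49039}{b} = - \frac{735}{10700} + \frac{49039}{- \frac{5751}{11554}} = \left(-735\right) \frac{1}{10700} + 49039 \left(- \frac{11554}{5751}\right) = - \frac{147}{2140} - \frac{566596606}{5751} = - \frac{1212517582237}{12307140}$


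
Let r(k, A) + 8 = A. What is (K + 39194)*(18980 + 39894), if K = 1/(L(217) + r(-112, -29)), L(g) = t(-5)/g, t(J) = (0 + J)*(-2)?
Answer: 18503890315906/8019 ≈ 2.3075e+9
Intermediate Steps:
t(J) = -2*J (t(J) = J*(-2) = -2*J)
r(k, A) = -8 + A
L(g) = 10/g (L(g) = (-2*(-5))/g = 10/g)
K = -217/8019 (K = 1/(10/217 + (-8 - 29)) = 1/(10*(1/217) - 37) = 1/(10/217 - 37) = 1/(-8019/217) = -217/8019 ≈ -0.027061)
(K + 39194)*(18980 + 39894) = (-217/8019 + 39194)*(18980 + 39894) = (314296469/8019)*58874 = 18503890315906/8019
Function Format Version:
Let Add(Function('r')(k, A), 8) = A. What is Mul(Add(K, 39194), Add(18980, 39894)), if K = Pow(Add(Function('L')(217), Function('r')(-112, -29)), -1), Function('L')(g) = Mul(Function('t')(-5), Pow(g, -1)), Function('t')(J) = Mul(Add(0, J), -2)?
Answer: Rational(18503890315906, 8019) ≈ 2.3075e+9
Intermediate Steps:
Function('t')(J) = Mul(-2, J) (Function('t')(J) = Mul(J, -2) = Mul(-2, J))
Function('r')(k, A) = Add(-8, A)
Function('L')(g) = Mul(10, Pow(g, -1)) (Function('L')(g) = Mul(Mul(-2, -5), Pow(g, -1)) = Mul(10, Pow(g, -1)))
K = Rational(-217, 8019) (K = Pow(Add(Mul(10, Pow(217, -1)), Add(-8, -29)), -1) = Pow(Add(Mul(10, Rational(1, 217)), -37), -1) = Pow(Add(Rational(10, 217), -37), -1) = Pow(Rational(-8019, 217), -1) = Rational(-217, 8019) ≈ -0.027061)
Mul(Add(K, 39194), Add(18980, 39894)) = Mul(Add(Rational(-217, 8019), 39194), Add(18980, 39894)) = Mul(Rational(314296469, 8019), 58874) = Rational(18503890315906, 8019)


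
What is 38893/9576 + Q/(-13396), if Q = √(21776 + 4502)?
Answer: 2047/504 - √26278/13396 ≈ 4.0494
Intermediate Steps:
Q = √26278 ≈ 162.10
38893/9576 + Q/(-13396) = 38893/9576 + √26278/(-13396) = 38893*(1/9576) + √26278*(-1/13396) = 2047/504 - √26278/13396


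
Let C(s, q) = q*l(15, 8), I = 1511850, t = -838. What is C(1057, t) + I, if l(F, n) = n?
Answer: 1505146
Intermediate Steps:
C(s, q) = 8*q (C(s, q) = q*8 = 8*q)
C(1057, t) + I = 8*(-838) + 1511850 = -6704 + 1511850 = 1505146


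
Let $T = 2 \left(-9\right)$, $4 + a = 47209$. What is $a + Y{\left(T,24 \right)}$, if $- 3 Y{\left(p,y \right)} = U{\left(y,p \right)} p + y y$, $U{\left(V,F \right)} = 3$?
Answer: $47031$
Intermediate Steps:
$a = 47205$ ($a = -4 + 47209 = 47205$)
$T = -18$
$Y{\left(p,y \right)} = - p - \frac{y^{2}}{3}$ ($Y{\left(p,y \right)} = - \frac{3 p + y y}{3} = - \frac{3 p + y^{2}}{3} = - \frac{y^{2} + 3 p}{3} = - p - \frac{y^{2}}{3}$)
$a + Y{\left(T,24 \right)} = 47205 - \left(-18 + \frac{24^{2}}{3}\right) = 47205 + \left(18 - 192\right) = 47205 - 174 = 47031$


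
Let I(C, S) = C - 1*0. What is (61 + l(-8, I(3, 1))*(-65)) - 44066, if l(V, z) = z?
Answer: -44200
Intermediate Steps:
I(C, S) = C (I(C, S) = C + 0 = C)
(61 + l(-8, I(3, 1))*(-65)) - 44066 = (61 + 3*(-65)) - 44066 = (61 - 195) - 44066 = -134 - 44066 = -44200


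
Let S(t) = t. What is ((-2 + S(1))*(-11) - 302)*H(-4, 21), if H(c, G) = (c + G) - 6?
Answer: -3201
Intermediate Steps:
H(c, G) = -6 + G + c (H(c, G) = (G + c) - 6 = -6 + G + c)
((-2 + S(1))*(-11) - 302)*H(-4, 21) = ((-2 + 1)*(-11) - 302)*(-6 + 21 - 4) = (-1*(-11) - 302)*11 = (11 - 302)*11 = -291*11 = -3201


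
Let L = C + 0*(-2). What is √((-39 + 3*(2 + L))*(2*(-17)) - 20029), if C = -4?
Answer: I*√18499 ≈ 136.01*I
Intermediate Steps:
L = -4 (L = -4 + 0*(-2) = -4 + 0 = -4)
√((-39 + 3*(2 + L))*(2*(-17)) - 20029) = √((-39 + 3*(2 - 4))*(2*(-17)) - 20029) = √((-39 + 3*(-2))*(-34) - 20029) = √((-39 - 6)*(-34) - 20029) = √(-45*(-34) - 20029) = √(1530 - 20029) = √(-18499) = I*√18499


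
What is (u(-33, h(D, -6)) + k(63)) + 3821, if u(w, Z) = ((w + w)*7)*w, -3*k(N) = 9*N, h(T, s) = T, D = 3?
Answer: 18878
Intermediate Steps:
k(N) = -3*N
u(w, Z) = 14*w² (u(w, Z) = ((2*w)*7)*w = (14*w)*w = 14*w²)
(u(-33, h(D, -6)) + k(63)) + 3821 = (14*(-33)² - 3*63) + 3821 = (14*1089 - 189) + 3821 = (15246 - 189) + 3821 = 15057 + 3821 = 18878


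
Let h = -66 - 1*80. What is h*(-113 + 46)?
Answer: 9782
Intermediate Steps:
h = -146 (h = -66 - 80 = -146)
h*(-113 + 46) = -146*(-113 + 46) = -146*(-67) = 9782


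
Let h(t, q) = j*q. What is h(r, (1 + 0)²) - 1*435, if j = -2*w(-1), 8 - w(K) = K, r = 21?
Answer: -453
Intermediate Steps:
w(K) = 8 - K
j = -18 (j = -2*(8 - 1*(-1)) = -2*(8 + 1) = -2*9 = -18)
h(t, q) = -18*q
h(r, (1 + 0)²) - 1*435 = -18*(1 + 0)² - 1*435 = -18*1² - 435 = -18*1 - 435 = -18 - 435 = -453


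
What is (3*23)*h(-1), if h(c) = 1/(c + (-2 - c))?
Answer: -69/2 ≈ -34.500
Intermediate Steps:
h(c) = -½ (h(c) = 1/(-2) = -½)
(3*23)*h(-1) = (3*23)*(-½) = 69*(-½) = -69/2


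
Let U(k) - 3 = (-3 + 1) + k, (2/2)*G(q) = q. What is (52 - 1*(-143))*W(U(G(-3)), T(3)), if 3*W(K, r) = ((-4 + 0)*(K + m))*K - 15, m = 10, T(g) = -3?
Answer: 3185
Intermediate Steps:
G(q) = q
U(k) = 1 + k (U(k) = 3 + ((-3 + 1) + k) = 3 + (-2 + k) = 1 + k)
W(K, r) = -5 + K*(-40 - 4*K)/3 (W(K, r) = (((-4 + 0)*(K + 10))*K - 15)/3 = ((-4*(10 + K))*K - 15)/3 = ((-40 - 4*K)*K - 15)/3 = (K*(-40 - 4*K) - 15)/3 = (-15 + K*(-40 - 4*K))/3 = -5 + K*(-40 - 4*K)/3)
(52 - 1*(-143))*W(U(G(-3)), T(3)) = (52 - 1*(-143))*(-5 - 40*(1 - 3)/3 - 4*(1 - 3)²/3) = (52 + 143)*(-5 - 40/3*(-2) - 4/3*(-2)²) = 195*(-5 + 80/3 - 4/3*4) = 195*(-5 + 80/3 - 16/3) = 195*(49/3) = 3185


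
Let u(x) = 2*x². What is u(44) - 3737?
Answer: 135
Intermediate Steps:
u(44) - 3737 = 2*44² - 3737 = 2*1936 - 3737 = 3872 - 3737 = 135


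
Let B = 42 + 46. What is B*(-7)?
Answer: -616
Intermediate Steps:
B = 88
B*(-7) = 88*(-7) = -616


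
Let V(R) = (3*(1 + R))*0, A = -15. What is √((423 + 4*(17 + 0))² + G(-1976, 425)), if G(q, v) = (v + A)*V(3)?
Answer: 491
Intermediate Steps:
V(R) = 0 (V(R) = (3 + 3*R)*0 = 0)
G(q, v) = 0 (G(q, v) = (v - 15)*0 = (-15 + v)*0 = 0)
√((423 + 4*(17 + 0))² + G(-1976, 425)) = √((423 + 4*(17 + 0))² + 0) = √((423 + 4*17)² + 0) = √((423 + 68)² + 0) = √(491² + 0) = √(241081 + 0) = √241081 = 491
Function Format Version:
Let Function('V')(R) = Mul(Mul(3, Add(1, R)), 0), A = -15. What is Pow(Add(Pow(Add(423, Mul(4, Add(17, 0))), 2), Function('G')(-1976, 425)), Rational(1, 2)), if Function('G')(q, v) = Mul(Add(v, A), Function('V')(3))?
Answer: 491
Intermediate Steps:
Function('V')(R) = 0 (Function('V')(R) = Mul(Add(3, Mul(3, R)), 0) = 0)
Function('G')(q, v) = 0 (Function('G')(q, v) = Mul(Add(v, -15), 0) = Mul(Add(-15, v), 0) = 0)
Pow(Add(Pow(Add(423, Mul(4, Add(17, 0))), 2), Function('G')(-1976, 425)), Rational(1, 2)) = Pow(Add(Pow(Add(423, Mul(4, Add(17, 0))), 2), 0), Rational(1, 2)) = Pow(Add(Pow(Add(423, Mul(4, 17)), 2), 0), Rational(1, 2)) = Pow(Add(Pow(Add(423, 68), 2), 0), Rational(1, 2)) = Pow(Add(Pow(491, 2), 0), Rational(1, 2)) = Pow(Add(241081, 0), Rational(1, 2)) = Pow(241081, Rational(1, 2)) = 491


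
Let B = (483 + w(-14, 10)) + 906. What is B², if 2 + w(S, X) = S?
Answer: 1885129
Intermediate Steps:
w(S, X) = -2 + S
B = 1373 (B = (483 + (-2 - 14)) + 906 = (483 - 16) + 906 = 467 + 906 = 1373)
B² = 1373² = 1885129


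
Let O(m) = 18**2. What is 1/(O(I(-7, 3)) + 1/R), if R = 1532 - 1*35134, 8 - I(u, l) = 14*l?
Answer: 33602/10887047 ≈ 0.0030864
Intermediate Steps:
I(u, l) = 8 - 14*l
R = -33602 (R = 1532 - 35134 = -33602)
O(m) = 324
1/(O(I(-7, 3)) + 1/R) = 1/(324 + 1/(-33602)) = 1/(324 - 1/33602) = 1/(10887047/33602) = 33602/10887047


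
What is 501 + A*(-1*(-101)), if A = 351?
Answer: 35952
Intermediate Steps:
501 + A*(-1*(-101)) = 501 + 351*(-1*(-101)) = 501 + 351*101 = 501 + 35451 = 35952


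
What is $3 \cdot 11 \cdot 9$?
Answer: $297$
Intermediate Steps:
$3 \cdot 11 \cdot 9 = 33 \cdot 9 = 297$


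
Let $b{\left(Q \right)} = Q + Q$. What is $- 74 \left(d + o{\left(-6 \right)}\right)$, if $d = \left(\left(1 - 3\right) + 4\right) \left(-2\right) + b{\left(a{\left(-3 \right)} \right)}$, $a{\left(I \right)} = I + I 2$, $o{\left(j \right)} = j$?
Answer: $2072$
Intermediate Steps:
$a{\left(I \right)} = 3 I$ ($a{\left(I \right)} = I + 2 I = 3 I$)
$b{\left(Q \right)} = 2 Q$
$d = -22$ ($d = \left(\left(1 - 3\right) + 4\right) \left(-2\right) + 2 \cdot 3 \left(-3\right) = \left(\left(1 - 3\right) + 4\right) \left(-2\right) + 2 \left(-9\right) = \left(-2 + 4\right) \left(-2\right) - 18 = 2 \left(-2\right) - 18 = -4 - 18 = -22$)
$- 74 \left(d + o{\left(-6 \right)}\right) = - 74 \left(-22 - 6\right) = \left(-74\right) \left(-28\right) = 2072$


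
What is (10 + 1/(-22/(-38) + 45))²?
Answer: 75325041/749956 ≈ 100.44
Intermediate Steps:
(10 + 1/(-22/(-38) + 45))² = (10 + 1/(-22*(-1/38) + 45))² = (10 + 1/(11/19 + 45))² = (10 + 1/(866/19))² = (10 + 19/866)² = (8679/866)² = 75325041/749956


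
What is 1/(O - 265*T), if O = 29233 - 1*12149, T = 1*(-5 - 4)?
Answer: 1/19469 ≈ 5.1364e-5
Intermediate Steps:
T = -9 (T = 1*(-9) = -9)
O = 17084 (O = 29233 - 12149 = 17084)
1/(O - 265*T) = 1/(17084 - 265*(-9)) = 1/(17084 + 2385) = 1/19469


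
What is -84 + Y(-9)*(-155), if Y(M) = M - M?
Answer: -84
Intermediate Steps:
Y(M) = 0
-84 + Y(-9)*(-155) = -84 + 0*(-155) = -84 + 0 = -84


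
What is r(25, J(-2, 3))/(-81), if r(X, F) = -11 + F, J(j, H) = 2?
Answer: ⅑ ≈ 0.11111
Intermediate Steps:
r(25, J(-2, 3))/(-81) = (-11 + 2)/(-81) = -9*(-1/81) = ⅑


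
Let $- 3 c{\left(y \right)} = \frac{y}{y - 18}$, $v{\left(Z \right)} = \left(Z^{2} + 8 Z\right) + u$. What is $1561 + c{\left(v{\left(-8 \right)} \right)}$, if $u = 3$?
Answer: $\frac{23416}{15} \approx 1561.1$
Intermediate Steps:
$v{\left(Z \right)} = 3 + Z^{2} + 8 Z$ ($v{\left(Z \right)} = \left(Z^{2} + 8 Z\right) + 3 = 3 + Z^{2} + 8 Z$)
$c{\left(y \right)} = - \frac{y}{3 \left(-18 + y\right)}$ ($c{\left(y \right)} = - \frac{\frac{1}{y - 18} y}{3} = - \frac{\frac{1}{-18 + y} y}{3} = - \frac{y \frac{1}{-18 + y}}{3} = - \frac{y}{3 \left(-18 + y\right)}$)
$1561 + c{\left(v{\left(-8 \right)} \right)} = 1561 - \frac{3 + \left(-8\right)^{2} + 8 \left(-8\right)}{-54 + 3 \left(3 + \left(-8\right)^{2} + 8 \left(-8\right)\right)} = 1561 - \frac{3 + 64 - 64}{-54 + 3 \left(3 + 64 - 64\right)} = 1561 - \frac{3}{-54 + 3 \cdot 3} = 1561 - \frac{3}{-54 + 9} = 1561 - \frac{3}{-45} = 1561 - 3 \left(- \frac{1}{45}\right) = 1561 + \frac{1}{15} = \frac{23416}{15}$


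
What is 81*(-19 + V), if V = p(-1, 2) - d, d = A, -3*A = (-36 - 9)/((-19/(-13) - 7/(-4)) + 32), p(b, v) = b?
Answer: -3029400/1831 ≈ -1654.5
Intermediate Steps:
A = 780/1831 (A = -(-36 - 9)/(3*((-19/(-13) - 7/(-4)) + 32)) = -(-15)/((-19*(-1/13) - 7*(-1/4)) + 32) = -(-15)/((19/13 + 7/4) + 32) = -(-15)/(167/52 + 32) = -(-15)/1831/52 = -(-15)*52/1831 = -1/3*(-2340/1831) = 780/1831 ≈ 0.42600)
d = 780/1831 ≈ 0.42600
V = -2611/1831 (V = -1 - 1*780/1831 = -1 - 780/1831 = -2611/1831 ≈ -1.4260)
81*(-19 + V) = 81*(-19 - 2611/1831) = 81*(-37400/1831) = -3029400/1831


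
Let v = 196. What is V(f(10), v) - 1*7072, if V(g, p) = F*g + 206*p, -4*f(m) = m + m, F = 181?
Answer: 32399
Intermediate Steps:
f(m) = -m/2 (f(m) = -(m + m)/4 = -m/2)
V(g, p) = 181*g + 206*p
V(f(10), v) - 1*7072 = (181*(-½*10) + 206*196) - 1*7072 = (181*(-5) + 40376) - 7072 = (-905 + 40376) - 7072 = 39471 - 7072 = 32399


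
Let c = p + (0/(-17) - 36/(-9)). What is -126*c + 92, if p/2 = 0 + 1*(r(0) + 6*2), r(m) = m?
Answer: -3436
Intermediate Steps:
p = 24 (p = 2*(0 + 1*(0 + 6*2)) = 2*(0 + 1*(0 + 12)) = 2*(0 + 1*12) = 2*(0 + 12) = 2*12 = 24)
c = 28 (c = 24 + (0/(-17) - 36/(-9)) = 24 + (0*(-1/17) - 36*(-⅑)) = 24 + (0 + 4) = 24 + 4 = 28)
-126*c + 92 = -126*28 + 92 = -3528 + 92 = -3436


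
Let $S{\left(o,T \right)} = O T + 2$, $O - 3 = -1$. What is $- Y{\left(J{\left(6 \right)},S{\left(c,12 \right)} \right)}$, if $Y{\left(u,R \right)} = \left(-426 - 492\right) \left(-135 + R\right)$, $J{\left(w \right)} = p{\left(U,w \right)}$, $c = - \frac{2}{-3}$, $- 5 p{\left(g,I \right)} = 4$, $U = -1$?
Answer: $-100062$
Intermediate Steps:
$p{\left(g,I \right)} = - \frac{4}{5}$ ($p{\left(g,I \right)} = \left(- \frac{1}{5}\right) 4 = - \frac{4}{5}$)
$O = 2$ ($O = 3 - 1 = 2$)
$c = \frac{2}{3}$ ($c = \left(-2\right) \left(- \frac{1}{3}\right) = \frac{2}{3} \approx 0.66667$)
$J{\left(w \right)} = - \frac{4}{5}$
$S{\left(o,T \right)} = 2 + 2 T$ ($S{\left(o,T \right)} = 2 T + 2 = 2 + 2 T$)
$Y{\left(u,R \right)} = 123930 - 918 R$ ($Y{\left(u,R \right)} = - 918 \left(-135 + R\right) = 123930 - 918 R$)
$- Y{\left(J{\left(6 \right)},S{\left(c,12 \right)} \right)} = - (123930 - 918 \left(2 + 2 \cdot 12\right)) = - (123930 - 918 \left(2 + 24\right)) = - (123930 - 23868) = \left(-1\right) 100062 = -100062$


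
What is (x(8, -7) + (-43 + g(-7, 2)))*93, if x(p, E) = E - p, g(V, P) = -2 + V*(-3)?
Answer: -3627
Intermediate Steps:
g(V, P) = -2 - 3*V
(x(8, -7) + (-43 + g(-7, 2)))*93 = ((-7 - 1*8) + (-43 + (-2 - 3*(-7))))*93 = ((-7 - 8) + (-43 + (-2 + 21)))*93 = (-15 + (-43 + 19))*93 = (-15 - 24)*93 = -39*93 = -3627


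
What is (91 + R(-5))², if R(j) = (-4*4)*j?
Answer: 29241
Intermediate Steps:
R(j) = -16*j
(91 + R(-5))² = (91 - 16*(-5))² = (91 + 80)² = 171² = 29241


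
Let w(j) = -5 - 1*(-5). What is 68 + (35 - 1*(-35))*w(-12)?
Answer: 68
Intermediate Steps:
w(j) = 0 (w(j) = -5 + 5 = 0)
68 + (35 - 1*(-35))*w(-12) = 68 + (35 - 1*(-35))*0 = 68 + (35 + 35)*0 = 68 + 70*0 = 68 + 0 = 68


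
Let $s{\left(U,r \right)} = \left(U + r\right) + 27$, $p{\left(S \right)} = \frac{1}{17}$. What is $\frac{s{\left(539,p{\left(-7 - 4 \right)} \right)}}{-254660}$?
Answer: $- \frac{9623}{4329220} \approx -0.0022228$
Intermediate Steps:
$p{\left(S \right)} = \frac{1}{17}$
$s{\left(U,r \right)} = 27 + U + r$
$\frac{s{\left(539,p{\left(-7 - 4 \right)} \right)}}{-254660} = \frac{27 + 539 + \frac{1}{17}}{-254660} = \frac{9623}{17} \left(- \frac{1}{254660}\right) = - \frac{9623}{4329220}$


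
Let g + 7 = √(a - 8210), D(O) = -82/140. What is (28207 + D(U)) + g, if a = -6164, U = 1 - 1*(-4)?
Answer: 1973959/70 + I*√14374 ≈ 28199.0 + 119.89*I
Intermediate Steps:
U = 5 (U = 1 + 4 = 5)
D(O) = -41/70 (D(O) = -82*1/140 = -41/70)
g = -7 + I*√14374 (g = -7 + √(-6164 - 8210) = -7 + √(-14374) = -7 + I*√14374 ≈ -7.0 + 119.89*I)
(28207 + D(U)) + g = (28207 - 41/70) + (-7 + I*√14374) = 1974449/70 + (-7 + I*√14374) = 1973959/70 + I*√14374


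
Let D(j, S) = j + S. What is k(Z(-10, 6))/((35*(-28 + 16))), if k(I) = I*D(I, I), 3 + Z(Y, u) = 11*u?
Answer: -189/10 ≈ -18.900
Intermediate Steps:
D(j, S) = S + j
Z(Y, u) = -3 + 11*u
k(I) = 2*I² (k(I) = I*(I + I) = I*(2*I) = 2*I²)
k(Z(-10, 6))/((35*(-28 + 16))) = (2*(-3 + 11*6)²)/((35*(-28 + 16))) = (2*(-3 + 66)²)/((35*(-12))) = (2*63²)/(-420) = (2*3969)*(-1/420) = 7938*(-1/420) = -189/10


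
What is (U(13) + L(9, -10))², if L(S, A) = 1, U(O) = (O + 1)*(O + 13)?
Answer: 133225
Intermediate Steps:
U(O) = (1 + O)*(13 + O)
(U(13) + L(9, -10))² = ((13 + 13² + 14*13) + 1)² = ((13 + 169 + 182) + 1)² = (364 + 1)² = 365² = 133225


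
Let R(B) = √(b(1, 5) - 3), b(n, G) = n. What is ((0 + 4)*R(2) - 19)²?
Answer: 329 - 152*I*√2 ≈ 329.0 - 214.96*I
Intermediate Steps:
R(B) = I*√2 (R(B) = √(1 - 3) = √(-2) = I*√2)
((0 + 4)*R(2) - 19)² = ((0 + 4)*(I*√2) - 19)² = (4*(I*√2) - 19)² = (4*I*√2 - 19)² = (-19 + 4*I*√2)²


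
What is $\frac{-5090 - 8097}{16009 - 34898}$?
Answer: $\frac{13187}{18889} \approx 0.69813$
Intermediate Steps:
$\frac{-5090 - 8097}{16009 - 34898} = - \frac{13187}{-18889} = \left(-13187\right) \left(- \frac{1}{18889}\right) = \frac{13187}{18889}$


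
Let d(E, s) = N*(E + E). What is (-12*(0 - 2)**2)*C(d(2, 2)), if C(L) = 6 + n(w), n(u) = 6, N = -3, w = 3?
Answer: -576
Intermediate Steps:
d(E, s) = -6*E (d(E, s) = -3*(E + E) = -6*E)
C(L) = 12 (C(L) = 6 + 6 = 12)
(-12*(0 - 2)**2)*C(d(2, 2)) = -12*(0 - 2)**2*12 = -12*(-2)**2*12 = -12*4*12 = -48*12 = -576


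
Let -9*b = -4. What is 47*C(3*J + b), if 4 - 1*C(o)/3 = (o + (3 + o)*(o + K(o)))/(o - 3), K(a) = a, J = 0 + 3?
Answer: -832699/174 ≈ -4785.6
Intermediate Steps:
b = 4/9 (b = -⅑*(-4) = 4/9 ≈ 0.44444)
J = 3
C(o) = 12 - 3*(o + 2*o*(3 + o))/(-3 + o) (C(o) = 12 - 3*(o + (3 + o)*(o + o))/(o - 3) = 12 - 3*(o + (3 + o)*(2*o))/(-3 + o) = 12 - 3*(o + 2*o*(3 + o))/(-3 + o))
47*C(3*J + b) = 47*(3*(-12 - 3*(3*3 + 4/9) - 2*(3*3 + 4/9)²)/(-3 + (3*3 + 4/9))) = 47*(3*(-12 - 3*(9 + 4/9) - 2*(9 + 4/9)²)/(-3 + (9 + 4/9))) = 47*(3*(-12 - 3*85/9 - 2*(85/9)²)/(-3 + 85/9)) = 47*(3*(-12 - 85/3 - 2*7225/81)/(58/9)) = 47*(3*(9/58)*(-12 - 85/3 - 14450/81)) = 47*(3*(9/58)*(-17717/81)) = 47*(-17717/174) = -832699/174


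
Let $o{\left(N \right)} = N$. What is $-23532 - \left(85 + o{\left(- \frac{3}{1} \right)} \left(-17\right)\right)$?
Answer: $-23668$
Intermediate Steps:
$-23532 - \left(85 + o{\left(- \frac{3}{1} \right)} \left(-17\right)\right) = -23532 - \left(85 + - \frac{3}{1} \left(-17\right)\right) = -23532 - \left(85 + \left(-3\right) 1 \left(-17\right)\right) = -23532 - \left(85 - -51\right) = -23532 - \left(85 + 51\right) = -23532 - 136 = -23668$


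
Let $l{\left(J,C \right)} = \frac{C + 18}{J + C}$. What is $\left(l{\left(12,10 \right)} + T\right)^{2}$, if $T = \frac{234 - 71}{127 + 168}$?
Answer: $\frac{35081929}{10530025} \approx 3.3316$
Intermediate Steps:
$l{\left(J,C \right)} = \frac{18 + C}{C + J}$
$T = \frac{163}{295} \approx 0.55254$
$\left(l{\left(12,10 \right)} + T\right)^{2} = \left(\frac{18 + 10}{10 + 12} + \frac{163}{295}\right)^{2} = \left(\frac{1}{22} \cdot 28 + \frac{163}{295}\right)^{2} = \left(\frac{14}{11} + \frac{163}{295}\right)^{2} = \left(\frac{5923}{3245}\right)^{2} = \frac{35081929}{10530025}$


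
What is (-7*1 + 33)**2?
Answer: 676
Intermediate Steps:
(-7*1 + 33)**2 = (-7 + 33)**2 = 26**2 = 676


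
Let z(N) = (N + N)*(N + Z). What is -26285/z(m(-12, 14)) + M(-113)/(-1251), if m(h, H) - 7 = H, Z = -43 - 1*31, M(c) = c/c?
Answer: 1565729/132606 ≈ 11.807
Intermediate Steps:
M(c) = 1
Z = -74 (Z = -43 - 31 = -74)
m(h, H) = 7 + H
z(N) = 2*N*(-74 + N) (z(N) = (N + N)*(N - 74) = (2*N)*(-74 + N) = 2*N*(-74 + N))
-26285/z(m(-12, 14)) + M(-113)/(-1251) = -26285*1/(2*(-74 + (7 + 14))*(7 + 14)) + 1/(-1251) = -26285*1/(42*(-74 + 21)) + 1*(-1/1251) = -26285/(2*21*(-53)) - 1/1251 = -26285/(-2226) - 1/1251 = -26285*(-1/2226) - 1/1251 = 3755/318 - 1/1251 = 1565729/132606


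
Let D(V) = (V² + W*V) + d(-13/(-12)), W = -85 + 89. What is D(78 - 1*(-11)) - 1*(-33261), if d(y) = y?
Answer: 498469/12 ≈ 41539.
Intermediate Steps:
W = 4
D(V) = 13/12 + V² + 4*V (D(V) = (V² + 4*V) - 13/(-12) = (V² + 4*V) - 13*(-1/12) = (V² + 4*V) + 13/12 = 13/12 + V² + 4*V)
D(78 - 1*(-11)) - 1*(-33261) = (13/12 + (78 - 1*(-11))² + 4*(78 - 1*(-11))) - 1*(-33261) = (13/12 + (78 + 11)² + 4*(78 + 11)) + 33261 = (13/12 + 89² + 4*89) + 33261 = (13/12 + 7921 + 356) + 33261 = 99337/12 + 33261 = 498469/12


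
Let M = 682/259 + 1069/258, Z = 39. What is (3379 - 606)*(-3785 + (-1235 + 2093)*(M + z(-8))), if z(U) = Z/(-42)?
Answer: 38066937057/11137 ≈ 3.4181e+6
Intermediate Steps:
M = 452827/66822 (M = 682*(1/259) + 1069*(1/258) = 682/259 + 1069/258 = 452827/66822 ≈ 6.7766)
z(U) = -13/14 (z(U) = 39/(-42) = 39*(-1/42) = -13/14)
(3379 - 606)*(-3785 + (-1235 + 2093)*(M + z(-8))) = (3379 - 606)*(-3785 + (-1235 + 2093)*(452827/66822 - 13/14)) = 2773*(-3785 + 858*(195389/33411)) = 2773*(-3785 + 55881254/11137) = 2773*(13727709/11137) = 38066937057/11137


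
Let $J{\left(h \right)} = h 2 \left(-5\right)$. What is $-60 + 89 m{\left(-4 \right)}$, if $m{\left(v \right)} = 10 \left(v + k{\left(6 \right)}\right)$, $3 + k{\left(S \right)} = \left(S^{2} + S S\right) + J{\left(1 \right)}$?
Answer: $48890$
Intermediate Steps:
$J{\left(h \right)} = - 10 h$ ($J{\left(h \right)} = 2 h \left(-5\right) = - 10 h$)
$k{\left(S \right)} = -13 + 2 S^{2}$ ($k{\left(S \right)} = -3 - \left(10 - S^{2} - S S\right) = -3 + \left(\left(S^{2} + S^{2}\right) - 10\right) = -3 + \left(2 S^{2} - 10\right) = -3 + \left(-10 + 2 S^{2}\right) = -13 + 2 S^{2}$)
$m{\left(v \right)} = 590 + 10 v$ ($m{\left(v \right)} = 10 \left(v - \left(13 - 2 \cdot 6^{2}\right)\right) = 10 \left(v + \left(-13 + 2 \cdot 36\right)\right) = 10 \left(v + \left(-13 + 72\right)\right) = 10 \left(v + 59\right) = 10 \left(59 + v\right) = 590 + 10 v$)
$-60 + 89 m{\left(-4 \right)} = -60 + 89 \left(590 + 10 \left(-4\right)\right) = -60 + 89 \left(590 - 40\right) = -60 + 89 \cdot 550 = -60 + 48950 = 48890$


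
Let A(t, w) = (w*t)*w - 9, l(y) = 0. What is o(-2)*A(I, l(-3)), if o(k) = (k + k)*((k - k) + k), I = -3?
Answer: -72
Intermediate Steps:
o(k) = 2*k² (o(k) = (2*k)*(0 + k) = (2*k)*k = 2*k²)
A(t, w) = -9 + t*w² (A(t, w) = (t*w)*w - 9 = t*w² - 9 = -9 + t*w²)
o(-2)*A(I, l(-3)) = (2*(-2)²)*(-9 - 3*0²) = (2*4)*(-9 - 3*0) = 8*(-9 + 0) = 8*(-9) = -72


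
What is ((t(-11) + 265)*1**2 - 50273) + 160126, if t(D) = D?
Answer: 110107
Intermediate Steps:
((t(-11) + 265)*1**2 - 50273) + 160126 = ((-11 + 265)*1**2 - 50273) + 160126 = (254*1 - 50273) + 160126 = (254 - 50273) + 160126 = -50019 + 160126 = 110107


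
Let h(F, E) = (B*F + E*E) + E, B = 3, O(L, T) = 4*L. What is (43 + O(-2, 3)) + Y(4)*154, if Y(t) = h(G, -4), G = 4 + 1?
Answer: 4193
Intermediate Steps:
G = 5
h(F, E) = E + E**2 + 3*F (h(F, E) = (3*F + E*E) + E = (3*F + E**2) + E = (E**2 + 3*F) + E = E + E**2 + 3*F)
Y(t) = 27 (Y(t) = -4 + (-4)**2 + 3*5 = -4 + 16 + 15 = 27)
(43 + O(-2, 3)) + Y(4)*154 = (43 + 4*(-2)) + 27*154 = (43 - 8) + 4158 = 35 + 4158 = 4193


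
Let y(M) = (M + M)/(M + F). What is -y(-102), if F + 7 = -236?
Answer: -68/115 ≈ -0.59130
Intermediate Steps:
F = -243 (F = -7 - 236 = -243)
y(M) = 2*M/(-243 + M) (y(M) = (M + M)/(M - 243) = (2*M)/(-243 + M) = 2*M/(-243 + M))
-y(-102) = -2*(-102)/(-243 - 102) = -2*(-102)/(-345) = -2*(-102)*(-1)/345 = -1*68/115 = -68/115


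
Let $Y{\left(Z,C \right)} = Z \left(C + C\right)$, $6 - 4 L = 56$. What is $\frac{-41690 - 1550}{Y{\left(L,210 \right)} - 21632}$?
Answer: $\frac{21620}{13441} \approx 1.6085$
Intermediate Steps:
$L = - \frac{25}{2}$ ($L = \frac{3}{2} - 14 = - \frac{25}{2} \approx -12.5$)
$Y{\left(Z,C \right)} = 2 C Z$ ($Y{\left(Z,C \right)} = Z 2 C = 2 C Z$)
$\frac{-41690 - 1550}{Y{\left(L,210 \right)} - 21632} = \frac{-41690 - 1550}{2 \cdot 210 \left(- \frac{25}{2}\right) - 21632} = - \frac{43240}{-5250 - 21632} = - \frac{43240}{-26882} = \left(-43240\right) \left(- \frac{1}{26882}\right) = \frac{21620}{13441}$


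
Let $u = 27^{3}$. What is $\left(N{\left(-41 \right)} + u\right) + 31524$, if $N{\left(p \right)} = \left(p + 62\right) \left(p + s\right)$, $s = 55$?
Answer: $51501$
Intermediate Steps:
$N{\left(p \right)} = \left(55 + p\right) \left(62 + p\right)$ ($N{\left(p \right)} = \left(p + 62\right) \left(p + 55\right) = \left(62 + p\right) \left(55 + p\right) = \left(55 + p\right) \left(62 + p\right)$)
$u = 19683$
$\left(N{\left(-41 \right)} + u\right) + 31524 = \left(\left(3410 + \left(-41\right)^{2} + 117 \left(-41\right)\right) + 19683\right) + 31524 = \left(\left(3410 + 1681 - 4797\right) + 19683\right) + 31524 = \left(294 + 19683\right) + 31524 = 19977 + 31524 = 51501$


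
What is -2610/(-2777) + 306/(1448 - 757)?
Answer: 2653272/1918907 ≈ 1.3827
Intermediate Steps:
-2610/(-2777) + 306/(1448 - 757) = -2610*(-1/2777) + 306/691 = 2610/2777 + 306*(1/691) = 2610/2777 + 306/691 = 2653272/1918907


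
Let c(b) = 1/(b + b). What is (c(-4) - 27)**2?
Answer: 47089/64 ≈ 735.77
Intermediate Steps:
c(b) = 1/(2*b)
(c(-4) - 27)**2 = ((1/2)/(-4) - 27)**2 = ((1/2)*(-1/4) - 27)**2 = (-1/8 - 27)**2 = (-217/8)**2 = 47089/64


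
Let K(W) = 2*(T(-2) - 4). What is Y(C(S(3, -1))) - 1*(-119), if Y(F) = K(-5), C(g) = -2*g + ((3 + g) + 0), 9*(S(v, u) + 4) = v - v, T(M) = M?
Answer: 107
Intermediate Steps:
S(v, u) = -4 (S(v, u) = -4 + (v - v)/9 = -4 + (⅑)*0 = -4 + 0 = -4)
K(W) = -12 (K(W) = 2*(-2 - 4) = 2*(-6) = -12)
C(g) = 3 - g (C(g) = -2*g + (3 + g) = 3 - g)
Y(F) = -12
Y(C(S(3, -1))) - 1*(-119) = -12 - 1*(-119) = -12 + 119 = 107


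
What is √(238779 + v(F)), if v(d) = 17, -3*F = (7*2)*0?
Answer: 2*√59699 ≈ 488.67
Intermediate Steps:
F = 0 (F = -7*2*0/3 = -14*0/3 = -⅓*0 = 0)
√(238779 + v(F)) = √(238779 + 17) = √238796 = 2*√59699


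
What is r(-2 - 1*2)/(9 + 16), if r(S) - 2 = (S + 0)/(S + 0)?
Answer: 3/25 ≈ 0.12000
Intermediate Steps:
r(S) = 3 (r(S) = 2 + (S + 0)/(S + 0) = 2 + S/S = 2 + 1 = 3)
r(-2 - 1*2)/(9 + 16) = 3/(9 + 16) = 3/25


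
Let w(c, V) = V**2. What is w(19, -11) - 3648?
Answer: -3527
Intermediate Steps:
w(19, -11) - 3648 = (-11)**2 - 3648 = 121 - 3648 = -3527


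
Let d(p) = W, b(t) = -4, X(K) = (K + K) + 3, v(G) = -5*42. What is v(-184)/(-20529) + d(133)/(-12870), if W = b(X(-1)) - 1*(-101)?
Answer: 79043/29356470 ≈ 0.0026925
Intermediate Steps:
v(G) = -210
X(K) = 3 + 2*K (X(K) = 2*K + 3 = 3 + 2*K)
W = 97 (W = -4 - 1*(-101) = -4 + 101 = 97)
d(p) = 97
v(-184)/(-20529) + d(133)/(-12870) = -210/(-20529) + 97/(-12870) = -210*(-1/20529) + 97*(-1/12870) = 70/6843 - 97/12870 = 79043/29356470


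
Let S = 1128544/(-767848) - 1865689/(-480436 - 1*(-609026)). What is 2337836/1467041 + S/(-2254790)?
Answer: 9294296010345487688827/5832339257002851398300 ≈ 1.5936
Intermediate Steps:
S = -28172947147/1763170970 (S = 1128544*(-1/767848) - 1865689/(-480436 + 609026) = -141068/95981 - 1865689/128590 = -141068/95981 - 1865689*1/128590 = -141068/95981 - 266527/18370 = -28172947147/1763170970 ≈ -15.979)
2337836/1467041 + S/(-2254790) = 2337836/1467041 - 28172947147/1763170970/(-2254790) = 2337836*(1/1467041) - 28172947147/1763170970*(-1/2254790) = 2337836/1467041 + 28172947147/3975580271446300 = 9294296010345487688827/5832339257002851398300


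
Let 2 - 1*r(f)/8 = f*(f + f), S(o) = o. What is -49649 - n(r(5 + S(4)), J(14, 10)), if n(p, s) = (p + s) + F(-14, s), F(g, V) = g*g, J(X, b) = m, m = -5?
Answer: -48560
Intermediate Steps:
J(X, b) = -5
F(g, V) = g²
r(f) = 16 - 16*f² (r(f) = 16 - 8*f*(f + f) = 16 - 8*f*2*f = 16 - 16*f²)
n(p, s) = 196 + p + s (n(p, s) = (p + s) + (-14)² = (p + s) + 196 = 196 + p + s)
-49649 - n(r(5 + S(4)), J(14, 10)) = -49649 - (196 + (16 - 16*(5 + 4)²) - 5) = -49649 - (196 + (16 - 16*9²) - 5) = -49649 - (196 + (16 - 16*81) - 5) = -49649 - (196 + (16 - 1296) - 5) = -49649 - (196 - 1280 - 5) = -49649 - 1*(-1089) = -49649 + 1089 = -48560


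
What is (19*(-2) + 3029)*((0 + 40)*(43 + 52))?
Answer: 11365800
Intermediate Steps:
(19*(-2) + 3029)*((0 + 40)*(43 + 52)) = (-38 + 3029)*(40*95) = 2991*3800 = 11365800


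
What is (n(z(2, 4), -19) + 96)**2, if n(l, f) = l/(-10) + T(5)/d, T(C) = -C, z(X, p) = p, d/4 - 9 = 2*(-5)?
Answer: 3751969/400 ≈ 9379.9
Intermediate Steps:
d = -4 (d = 36 + 4*(2*(-5)) = 36 + 4*(-10) = 36 - 40 = -4)
n(l, f) = 5/4 - l/10 (n(l, f) = l/(-10) - 1*5/(-4) = l*(-1/10) - 5*(-1/4) = -l/10 + 5/4 = 5/4 - l/10)
(n(z(2, 4), -19) + 96)**2 = ((5/4 - 1/10*4) + 96)**2 = ((5/4 - 2/5) + 96)**2 = (17/20 + 96)**2 = (1937/20)**2 = 3751969/400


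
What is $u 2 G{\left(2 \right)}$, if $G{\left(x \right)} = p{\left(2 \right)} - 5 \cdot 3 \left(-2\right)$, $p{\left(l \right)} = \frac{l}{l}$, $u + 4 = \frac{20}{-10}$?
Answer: $-372$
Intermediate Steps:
$u = -6$ ($u = -4 + \frac{20}{-10} = -4 + 20 \left(- \frac{1}{10}\right) = -4 - 2 = -6$)
$p{\left(l \right)} = 1$
$G{\left(x \right)} = 31$ ($G{\left(x \right)} = 1 - 5 \cdot 3 \left(-2\right) = 1 - -30 = 1 + 30 = 31$)
$u 2 G{\left(2 \right)} = \left(-6\right) 2 \cdot 31 = \left(-12\right) 31 = -372$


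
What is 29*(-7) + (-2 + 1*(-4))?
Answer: -209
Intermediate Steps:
29*(-7) + (-2 + 1*(-4)) = -203 + (-2 - 4) = -203 - 6 = -209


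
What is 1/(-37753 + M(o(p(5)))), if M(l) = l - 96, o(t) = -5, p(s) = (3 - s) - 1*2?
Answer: -1/37854 ≈ -2.6417e-5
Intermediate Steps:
p(s) = 1 - s (p(s) = (3 - s) - 2 = 1 - s)
M(l) = -96 + l
1/(-37753 + M(o(p(5)))) = 1/(-37753 + (-96 - 5)) = 1/(-37753 - 101) = 1/(-37854) = -1/37854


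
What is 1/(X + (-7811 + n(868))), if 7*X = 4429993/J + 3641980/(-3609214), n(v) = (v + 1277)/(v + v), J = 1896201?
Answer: -5940414230140152/46392109305813949529 ≈ -0.00012805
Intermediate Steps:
n(v) = (1277 + v)/(2*v) (n(v) = (1277 + v)/((2*v)) = (1277 + v)*(1/(2*v)) = (1277 + v)/(2*v))
X = 4541433318761/23953283186049 (X = (4429993/1896201 + 3641980/(-3609214))/7 = (4429993*(1/1896201) + 3641980*(-1/3609214))/7 = (4429993/1896201 - 1820990/1804607)/7 = (1/7)*(4541433318761/3421897598007) = 4541433318761/23953283186049 ≈ 0.18960)
1/(X + (-7811 + n(868))) = 1/(4541433318761/23953283186049 + (-7811 + (1/2)*(1277 + 868)/868)) = 1/(4541433318761/23953283186049 + (-7811 + (1/2)*(1/868)*2145)) = 1/(4541433318761/23953283186049 + (-7811 + 2145/1736)) = 1/(4541433318761/23953283186049 - 13557751/1736) = 1/(-46392109305813949529/5940414230140152) = -5940414230140152/46392109305813949529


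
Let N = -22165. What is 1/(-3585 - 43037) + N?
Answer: -1033376631/46622 ≈ -22165.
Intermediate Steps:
1/(-3585 - 43037) + N = 1/(-3585 - 43037) - 22165 = 1/(-46622) - 22165 = -1/46622 - 22165 = -1033376631/46622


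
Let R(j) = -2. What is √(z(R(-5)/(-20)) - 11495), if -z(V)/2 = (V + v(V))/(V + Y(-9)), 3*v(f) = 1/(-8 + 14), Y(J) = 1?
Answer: I*√12518363/33 ≈ 107.22*I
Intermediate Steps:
v(f) = 1/18 (v(f) = 1/(3*(-8 + 14)) = (⅓)/6 = (⅓)*(⅙) = 1/18)
z(V) = -2*(1/18 + V)/(1 + V) (z(V) = -2*(V + 1/18)/(V + 1) = -2*(1/18 + V)/(1 + V))
√(z(R(-5)/(-20)) - 11495) = √((-1 - 18*(-2)/(-20))/(9*(1 - 2/(-20))) - 11495) = √((-1 - (-9)*(-2)/10)/(9*(1 - 1/20*(-2))) - 11495) = √((-1 - 18*⅒)/(9*(1 + ⅒)) - 11495) = √((-1 - 9/5)/(9*(11/10)) - 11495) = √((⅑)*(10/11)*(-14/5) - 11495) = √(-28/99 - 11495) = √(-1138033/99) = I*√12518363/33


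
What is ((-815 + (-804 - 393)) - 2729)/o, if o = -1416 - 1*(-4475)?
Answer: -4741/3059 ≈ -1.5499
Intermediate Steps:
o = 3059 (o = -1416 + 4475 = 3059)
((-815 + (-804 - 393)) - 2729)/o = ((-815 + (-804 - 393)) - 2729)/3059 = ((-815 - 1197) - 2729)*(1/3059) = (-2012 - 2729)*(1/3059) = -4741*1/3059 = -4741/3059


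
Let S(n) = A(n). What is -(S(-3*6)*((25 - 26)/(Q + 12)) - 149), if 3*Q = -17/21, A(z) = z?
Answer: 108977/739 ≈ 147.47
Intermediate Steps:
S(n) = n
Q = -17/63 (Q = (-17/21)/3 = (-17*1/21)/3 = (⅓)*(-17/21) = -17/63 ≈ -0.26984)
-(S(-3*6)*((25 - 26)/(Q + 12)) - 149) = -((-3*6)*((25 - 26)/(-17/63 + 12)) - 149) = -(-(-18)/739/63 - 149) = -(-(-18)*63/739 - 149) = -(-18*(-63/739) - 149) = -(1134/739 - 149) = -1*(-108977/739) = 108977/739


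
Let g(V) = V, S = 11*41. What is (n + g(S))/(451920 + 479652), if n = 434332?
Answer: 434783/931572 ≈ 0.46672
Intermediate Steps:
S = 451
(n + g(S))/(451920 + 479652) = (434332 + 451)/(451920 + 479652) = 434783/931572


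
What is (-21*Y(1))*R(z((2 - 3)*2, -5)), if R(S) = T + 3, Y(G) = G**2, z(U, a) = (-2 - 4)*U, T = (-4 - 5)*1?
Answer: 126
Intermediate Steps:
T = -9 (T = -9*1 = -9)
z(U, a) = -6*U
R(S) = -6 (R(S) = -9 + 3 = -6)
(-21*Y(1))*R(z((2 - 3)*2, -5)) = -21*1**2*(-6) = -21*1*(-6) = -21*(-6) = 126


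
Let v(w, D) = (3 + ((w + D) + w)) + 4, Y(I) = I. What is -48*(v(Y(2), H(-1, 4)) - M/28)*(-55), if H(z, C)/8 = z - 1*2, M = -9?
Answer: -234300/7 ≈ -33471.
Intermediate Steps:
H(z, C) = -16 + 8*z (H(z, C) = 8*(z - 1*2) = 8*(z - 2) = 8*(-2 + z) = -16 + 8*z)
v(w, D) = 7 + D + 2*w (v(w, D) = (3 + ((D + w) + w)) + 4 = (3 + (D + 2*w)) + 4 = (3 + D + 2*w) + 4 = 7 + D + 2*w)
-48*(v(Y(2), H(-1, 4)) - M/28)*(-55) = -48*((7 + (-16 + 8*(-1)) + 2*2) - (-9)/28)*(-55) = -48*((7 + (-16 - 8) + 4) - (-9)/28)*(-55) = -48*((7 - 24 + 4) - 1*(-9/28))*(-55) = -48*(-13 + 9/28)*(-55) = -48*(-355/28)*(-55) = (4260/7)*(-55) = -234300/7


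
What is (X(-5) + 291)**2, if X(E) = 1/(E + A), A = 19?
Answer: 16605625/196 ≈ 84723.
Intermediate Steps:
X(E) = 1/(19 + E) (X(E) = 1/(E + 19) = 1/(19 + E))
(X(-5) + 291)**2 = (1/(19 - 5) + 291)**2 = (1/14 + 291)**2 = (4075/14)**2 = 16605625/196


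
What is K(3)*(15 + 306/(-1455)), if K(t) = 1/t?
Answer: 2391/485 ≈ 4.9299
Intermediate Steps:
K(3)*(15 + 306/(-1455)) = (15 + 306/(-1455))/3 = (15 + 306*(-1/1455))/3 = (15 - 102/485)/3 = (1/3)*(7173/485) = 2391/485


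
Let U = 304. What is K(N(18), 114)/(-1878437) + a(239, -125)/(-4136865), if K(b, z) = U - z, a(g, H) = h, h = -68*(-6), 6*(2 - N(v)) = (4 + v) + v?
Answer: -30439346/152369417255 ≈ -0.00019977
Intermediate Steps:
N(v) = 4/3 - v/3 (N(v) = 2 - ((4 + v) + v)/6 = 2 - (4 + 2*v)/6 = 2 + (-2/3 - v/3) = 4/3 - v/3)
h = 408
a(g, H) = 408
K(b, z) = 304 - z
K(N(18), 114)/(-1878437) + a(239, -125)/(-4136865) = (304 - 1*114)/(-1878437) + 408/(-4136865) = (304 - 114)*(-1/1878437) + 408*(-1/4136865) = 190*(-1/1878437) - 8/81115 = -190/1878437 - 8/81115 = -30439346/152369417255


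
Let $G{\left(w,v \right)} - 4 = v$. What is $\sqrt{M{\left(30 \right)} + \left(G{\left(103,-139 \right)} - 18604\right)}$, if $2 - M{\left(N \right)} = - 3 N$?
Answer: $i \sqrt{18647} \approx 136.55 i$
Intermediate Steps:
$G{\left(w,v \right)} = 4 + v$
$M{\left(N \right)} = 2 + 3 N$ ($M{\left(N \right)} = 2 - - 3 N = 2 + 3 N$)
$\sqrt{M{\left(30 \right)} + \left(G{\left(103,-139 \right)} - 18604\right)} = \sqrt{\left(2 + 3 \cdot 30\right) + \left(\left(4 - 139\right) - 18604\right)} = \sqrt{\left(2 + 90\right) - 18739} = \sqrt{92 - 18739} = \sqrt{-18647} = i \sqrt{18647}$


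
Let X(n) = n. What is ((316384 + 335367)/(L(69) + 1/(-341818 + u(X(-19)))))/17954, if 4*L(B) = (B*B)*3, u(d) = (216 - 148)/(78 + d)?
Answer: 13143988856694/1292903590132841 ≈ 0.010166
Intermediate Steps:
u(d) = 68/(78 + d)
L(B) = 3*B²/4 (L(B) = ((B*B)*3)/4 = (B²*3)/4 = (3*B²)/4 = 3*B²/4)
((316384 + 335367)/(L(69) + 1/(-341818 + u(X(-19)))))/17954 = ((316384 + 335367)/((¾)*69² + 1/(-341818 + 68/(78 - 19))))/17954 = (651751/((¾)*4761 + 1/(-341818 + 68/59)))*(1/17954) = (651751/(14283/4 + 1/(-341818 + 68*(1/59))))*(1/17954) = (651751/(14283/4 + 1/(-341818 + 68/59)))*(1/17954) = (651751/(14283/4 + 1/(-20167194/59)))*(1/17954) = (651751/(14283/4 - 59/20167194))*(1/17954) = (651751/(144024015833/40334388))*(1/17954) = (651751*(40334388/144024015833))*(1/17954) = (26287977713388/144024015833)*(1/17954) = 13143988856694/1292903590132841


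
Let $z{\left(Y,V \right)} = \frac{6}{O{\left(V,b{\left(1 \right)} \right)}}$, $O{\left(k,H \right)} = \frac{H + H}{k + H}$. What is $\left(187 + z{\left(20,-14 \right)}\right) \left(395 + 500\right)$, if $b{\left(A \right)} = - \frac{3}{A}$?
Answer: $182580$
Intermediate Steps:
$O{\left(k,H \right)} = \frac{2 H}{H + k}$
$z{\left(Y,V \right)} = 3 - V$ ($z{\left(Y,V \right)} = \frac{6}{2 \left(- \frac{3}{1}\right) \frac{1}{- \frac{3}{1} + V}} = \frac{6}{2 \left(\left(-3\right) 1\right) \frac{1}{\left(-3\right) 1 + V}} = \frac{6}{2 \left(-3\right) \frac{1}{-3 + V}} = \frac{6}{\left(-6\right) \frac{1}{-3 + V}} = 6 \left(\frac{1}{2} - \frac{V}{6}\right) = 3 - V$)
$\left(187 + z{\left(20,-14 \right)}\right) \left(395 + 500\right) = \left(187 + \left(3 - -14\right)\right) \left(395 + 500\right) = \left(187 + \left(3 + 14\right)\right) 895 = \left(187 + 17\right) 895 = 204 \cdot 895 = 182580$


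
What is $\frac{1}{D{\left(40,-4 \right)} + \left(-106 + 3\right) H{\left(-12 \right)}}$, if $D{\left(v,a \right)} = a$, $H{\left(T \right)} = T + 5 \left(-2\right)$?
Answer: $\frac{1}{2262} \approx 0.00044209$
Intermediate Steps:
$H{\left(T \right)} = -10 + T$ ($H{\left(T \right)} = T - 10 = -10 + T$)
$\frac{1}{D{\left(40,-4 \right)} + \left(-106 + 3\right) H{\left(-12 \right)}} = \frac{1}{-4 + \left(-106 + 3\right) \left(-10 - 12\right)} = \frac{1}{-4 - -2266} = \frac{1}{-4 + 2266} = \frac{1}{2262}$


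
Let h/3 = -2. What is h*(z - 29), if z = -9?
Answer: 228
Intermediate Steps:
h = -6 (h = 3*(-2) = -6)
h*(z - 29) = -6*(-9 - 29) = -6*(-38) = 228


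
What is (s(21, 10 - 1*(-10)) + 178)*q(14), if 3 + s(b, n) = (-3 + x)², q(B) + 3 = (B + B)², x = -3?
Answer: 164791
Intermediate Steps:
q(B) = -3 + 4*B² (q(B) = -3 + (B + B)² = -3 + (2*B)² = -3 + 4*B²)
s(b, n) = 33 (s(b, n) = -3 + (-3 - 3)² = -3 + (-6)² = -3 + 36 = 33)
(s(21, 10 - 1*(-10)) + 178)*q(14) = (33 + 178)*(-3 + 4*14²) = 211*(-3 + 4*196) = 211*(-3 + 784) = 211*781 = 164791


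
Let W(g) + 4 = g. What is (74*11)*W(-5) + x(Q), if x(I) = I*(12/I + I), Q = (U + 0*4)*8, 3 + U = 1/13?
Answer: -1143650/169 ≈ -6767.2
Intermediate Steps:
W(g) = -4 + g
U = -38/13 (U = -3 + 1/13 = -38/13 ≈ -2.9231)
Q = -304/13 (Q = (-38/13 + 0*4)*8 = (-38/13 + 0)*8 = -38/13*8 = -304/13 ≈ -23.385)
x(I) = I*(I + 12/I)
(74*11)*W(-5) + x(Q) = (74*11)*(-4 - 5) + (12 + (-304/13)²) = 814*(-9) + (12 + 92416/169) = -7326 + 94444/169 = -1143650/169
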